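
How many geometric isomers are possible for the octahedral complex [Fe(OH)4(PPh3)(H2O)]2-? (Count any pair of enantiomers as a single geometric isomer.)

In an octahedral complex each vertex has one trans partner and four cis neighbours.
Systematic placement gives 2 geometric isomers: PPh3 and H2O mutually cis; PPh3 and H2O mutually trans.

2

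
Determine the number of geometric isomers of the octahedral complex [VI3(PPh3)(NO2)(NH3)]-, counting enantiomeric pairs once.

4

In an octahedral complex each vertex has one trans partner and four cis neighbours.
There are 4 geometric isomers: I mer (3 arrangements); I fac (chiral).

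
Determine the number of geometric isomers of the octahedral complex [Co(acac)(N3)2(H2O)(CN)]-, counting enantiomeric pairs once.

4

In an octahedral complex each vertex has one trans partner and four cis neighbours.
Each acac is bidentate and must span two cis positions.
There are 4 geometric isomers: N3 cis (3 arrangements, 2 chiral); N3 trans.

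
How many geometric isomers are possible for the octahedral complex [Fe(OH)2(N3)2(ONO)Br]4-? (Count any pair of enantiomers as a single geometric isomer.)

6

The six octahedral sites form three mutually perpendicular trans pairs.
Systematic placement gives 6 geometric isomers: OH cis, N3 cis (3 arrangements, 2 chiral); OH trans, N3 cis; OH cis, N3 trans; OH trans, N3 trans.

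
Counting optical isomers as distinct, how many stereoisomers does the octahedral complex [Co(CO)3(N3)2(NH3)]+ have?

The six octahedral sites form three mutually perpendicular trans pairs.
The distinct arrangements are (3 in all): CO mer, N3 cis; CO mer, N3 trans; CO fac, N3 cis.
Each arrangement has an internal mirror plane or centre of symmetry, so none is chiral.

3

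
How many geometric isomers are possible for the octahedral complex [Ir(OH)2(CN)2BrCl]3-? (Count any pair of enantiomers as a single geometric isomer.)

Systematic placement gives 6 geometric isomers: OH trans, CN cis; OH cis, CN cis (3 arrangements, 2 chiral); OH trans, CN trans; OH cis, CN trans.

6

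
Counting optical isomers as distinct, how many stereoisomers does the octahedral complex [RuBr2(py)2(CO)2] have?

An octahedron has six vertices in three trans pairs; every non-trans pair is cis.
Working through the distinct placements yields 5 geometric isomers: Br trans, py trans, CO trans; Br trans, py cis, CO cis; Br cis, py trans, CO cis; Br cis, py cis, CO cis (chiral); Br cis, py cis, CO trans.
One of these lacks any improper symmetry element and so occurs as an enantiomeric pair, giving 5 + 1 = 6 stereoisomers in total.

6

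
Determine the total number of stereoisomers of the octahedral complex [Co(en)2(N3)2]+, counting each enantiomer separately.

Each en is bidentate and must span two cis positions.
The distinct arrangements are (2 in all): N3 trans; N3 cis (chiral).
One of these lacks any improper symmetry element and so occurs as an enantiomeric pair, giving 2 + 1 = 3 stereoisomers in total.

3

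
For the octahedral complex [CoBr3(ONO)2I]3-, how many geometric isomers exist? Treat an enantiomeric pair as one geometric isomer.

An octahedron has six vertices in three trans pairs; every non-trans pair is cis.
The distinct arrangements are (3 in all): Br mer, ONO trans; Br mer, ONO cis; Br fac, ONO cis.

3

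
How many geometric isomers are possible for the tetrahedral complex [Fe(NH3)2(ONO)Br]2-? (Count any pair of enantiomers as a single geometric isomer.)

1

All four vertices of a tetrahedron are equivalent and mutually adjacent, so cis/trans isomerism cannot arise.
Only one geometric arrangement is possible.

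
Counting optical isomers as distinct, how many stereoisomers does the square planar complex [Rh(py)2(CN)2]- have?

A square has two trans pairs of vertices; adjacent vertices are cis.
Systematic placement gives 2 geometric isomers: py cis; py trans.
Each arrangement has an internal mirror plane or centre of symmetry, so none is chiral.

2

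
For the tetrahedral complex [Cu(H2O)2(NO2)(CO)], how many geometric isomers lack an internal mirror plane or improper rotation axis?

All four vertices of a tetrahedron are equivalent and mutually adjacent, so cis/trans isomerism cannot arise.
Only one geometric arrangement is possible.

0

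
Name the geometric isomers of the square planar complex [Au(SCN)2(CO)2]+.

The distinct arrangements are (2 in all): SCN cis; SCN trans.

cis and trans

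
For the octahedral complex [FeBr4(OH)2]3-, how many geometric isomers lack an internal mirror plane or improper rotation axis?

Working through the distinct placements yields 2 geometric isomers: OH trans; OH cis.
Each arrangement has an internal mirror plane or centre of symmetry, so none is chiral.

0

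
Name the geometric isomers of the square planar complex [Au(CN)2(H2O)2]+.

Systematic placement gives 2 geometric isomers: CN cis; CN trans.

cis and trans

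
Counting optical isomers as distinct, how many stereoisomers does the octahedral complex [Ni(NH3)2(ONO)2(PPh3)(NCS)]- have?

An octahedron has six vertices in three trans pairs; every non-trans pair is cis.
Systematic placement gives 6 geometric isomers: NH3 cis, ONO cis (3 arrangements, 2 chiral); NH3 cis, ONO trans; NH3 trans, ONO cis; NH3 trans, ONO trans.
Of these, 2 lack any improper symmetry element and so occur as enantiomeric pairs, giving 6 + 2 = 8 stereoisomers in total.

8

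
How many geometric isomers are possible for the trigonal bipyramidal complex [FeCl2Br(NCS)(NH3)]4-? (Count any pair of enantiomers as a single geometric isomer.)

7

A trigonal bipyramid has two axial and three equatorial sites, which are chemically inequivalent.
Placing the ligands in turn and identifying arrangements related by rotation or reflection leaves 7 distinct geometric isomers.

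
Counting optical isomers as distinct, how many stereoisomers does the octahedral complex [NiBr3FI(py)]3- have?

5

The six octahedral sites form three mutually perpendicular trans pairs.
Working through the distinct placements yields 4 geometric isomers: Br mer (3 arrangements); Br fac (chiral).
One of these lacks any improper symmetry element and so occurs as an enantiomeric pair, giving 4 + 1 = 5 stereoisomers in total.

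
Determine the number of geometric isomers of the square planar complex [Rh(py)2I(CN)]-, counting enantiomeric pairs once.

Working through the distinct placements yields 2 geometric isomers: py cis; py trans.

2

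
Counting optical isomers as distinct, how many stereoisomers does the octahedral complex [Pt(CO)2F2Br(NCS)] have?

8

An octahedron has six vertices in three trans pairs; every non-trans pair is cis.
Systematic placement gives 6 geometric isomers: CO cis, F cis (3 arrangements, 2 chiral); CO cis, F trans; CO trans, F cis; CO trans, F trans.
Of these, 2 lack any improper symmetry element and so occur as enantiomeric pairs, giving 6 + 2 = 8 stereoisomers in total.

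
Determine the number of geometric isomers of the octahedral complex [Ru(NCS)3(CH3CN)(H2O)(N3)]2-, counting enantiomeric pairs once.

An octahedron has six vertices in three trans pairs; every non-trans pair is cis.
The distinct arrangements are (4 in all): NCS mer (3 arrangements); NCS fac (chiral).

4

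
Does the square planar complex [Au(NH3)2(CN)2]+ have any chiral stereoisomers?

In a square planar complex each vertex has one trans partner and two cis neighbours.
The distinct arrangements are (2 in all): NH3 cis; NH3 trans.
Each arrangement has an internal mirror plane or centre of symmetry, so none is chiral.

no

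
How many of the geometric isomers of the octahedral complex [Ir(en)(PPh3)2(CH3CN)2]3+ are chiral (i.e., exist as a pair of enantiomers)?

1

In an octahedral complex each vertex has one trans partner and four cis neighbours.
Each en is bidentate and must span two cis positions.
The distinct arrangements are (3 in all): PPh3 cis, CH3CN trans; PPh3 cis, CH3CN cis (chiral); PPh3 trans, CH3CN cis.
One of these lacks any improper symmetry element and so occurs as an enantiomeric pair, giving 3 + 1 = 4 stereoisomers in total.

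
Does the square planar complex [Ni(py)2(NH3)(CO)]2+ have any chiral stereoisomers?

no

In a square planar complex each vertex has one trans partner and two cis neighbours.
The distinct arrangements are (2 in all): py cis; py trans.
Each arrangement has an internal mirror plane or centre of symmetry, so none is chiral.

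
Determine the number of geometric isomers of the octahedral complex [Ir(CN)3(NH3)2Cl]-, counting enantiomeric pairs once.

The distinct arrangements are (3 in all): CN mer, NH3 trans; CN mer, NH3 cis; CN fac, NH3 cis.

3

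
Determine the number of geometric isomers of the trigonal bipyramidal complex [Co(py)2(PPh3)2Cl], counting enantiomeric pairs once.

A trigonal bipyramid has two axial and three equatorial sites, which are chemically inequivalent.
Systematic enumeration (placing each ligand type in turn and discarding arrangements equivalent by rotation or reflection) gives 5 geometric isomers.

5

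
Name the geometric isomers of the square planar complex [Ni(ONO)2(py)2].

In a square planar complex each vertex has one trans partner and two cis neighbours.
There are 2 geometric isomers: ONO cis; ONO trans.

cis and trans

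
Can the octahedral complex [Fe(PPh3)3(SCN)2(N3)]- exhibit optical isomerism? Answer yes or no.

Working through the distinct placements yields 3 geometric isomers: PPh3 mer, SCN trans; PPh3 fac, SCN cis; PPh3 mer, SCN cis.
Each arrangement has an internal mirror plane or centre of symmetry, so none is chiral.

no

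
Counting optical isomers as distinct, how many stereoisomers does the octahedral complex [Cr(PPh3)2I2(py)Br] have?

In an octahedral complex each vertex has one trans partner and four cis neighbours.
Systematic placement gives 6 geometric isomers: PPh3 cis, I cis (3 arrangements, 2 chiral); PPh3 trans, I cis; PPh3 cis, I trans; PPh3 trans, I trans.
Of these, 2 lack any improper symmetry element and so occur as enantiomeric pairs, giving 6 + 2 = 8 stereoisomers in total.

8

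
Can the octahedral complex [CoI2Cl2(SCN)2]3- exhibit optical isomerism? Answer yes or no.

yes

An octahedron has six vertices in three trans pairs; every non-trans pair is cis.
Working through the distinct placements yields 5 geometric isomers: I trans, Cl trans, SCN trans; I cis, Cl trans, SCN cis; I cis, Cl cis, SCN trans; I cis, Cl cis, SCN cis (chiral); I trans, Cl cis, SCN cis.
One of these lacks any improper symmetry element and so occurs as an enantiomeric pair, giving 5 + 1 = 6 stereoisomers in total.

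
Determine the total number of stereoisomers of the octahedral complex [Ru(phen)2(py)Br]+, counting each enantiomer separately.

3

The six octahedral sites form three mutually perpendicular trans pairs.
Each phen is bidentate and must span two cis positions.
There are 2 geometric isomers: py and Br mutually cis (chiral); py and Br mutually trans.
One of these lacks any improper symmetry element and so occurs as an enantiomeric pair, giving 2 + 1 = 3 stereoisomers in total.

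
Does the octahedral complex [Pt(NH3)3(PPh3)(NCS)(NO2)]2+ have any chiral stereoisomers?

yes

The distinct arrangements are (4 in all): NH3 mer (3 arrangements); NH3 fac (chiral).
One of these lacks any improper symmetry element and so occurs as an enantiomeric pair, giving 4 + 1 = 5 stereoisomers in total.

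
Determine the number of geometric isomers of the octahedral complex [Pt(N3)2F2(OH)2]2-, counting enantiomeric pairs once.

The six octahedral sites form three mutually perpendicular trans pairs.
There are 5 geometric isomers: N3 trans, F trans, OH trans; N3 cis, F trans, OH cis; N3 cis, F cis, OH trans; N3 cis, F cis, OH cis (chiral); N3 trans, F cis, OH cis.

5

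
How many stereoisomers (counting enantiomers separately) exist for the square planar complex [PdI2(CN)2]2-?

2

A square has two trans pairs of vertices; adjacent vertices are cis.
Systematic placement gives 2 geometric isomers: I cis; I trans.
Each arrangement has an internal mirror plane or centre of symmetry, so none is chiral.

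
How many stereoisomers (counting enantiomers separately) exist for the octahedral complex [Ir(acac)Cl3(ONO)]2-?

2

An octahedron has six vertices in three trans pairs; every non-trans pair is cis.
Each acac is bidentate and must span two cis positions.
Systematic placement gives 2 geometric isomers: Cl mer; Cl fac.
Each arrangement has an internal mirror plane or centre of symmetry, so none is chiral.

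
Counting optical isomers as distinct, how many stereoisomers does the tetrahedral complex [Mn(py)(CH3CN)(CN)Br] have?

In a tetrahedral complex all four positions are equivalent and every pair of ligands is adjacent — there is no cis/trans distinction.
Only one geometric arrangement is possible; it has no improper symmetry element, so it exists as a pair of enantiomers (2 stereoisomers).

2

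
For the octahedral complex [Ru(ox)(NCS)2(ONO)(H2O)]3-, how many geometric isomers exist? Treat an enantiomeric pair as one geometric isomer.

Each ox is bidentate and must span two cis positions.
The distinct arrangements are (4 in all): NCS cis (3 arrangements, 2 chiral); NCS trans.

4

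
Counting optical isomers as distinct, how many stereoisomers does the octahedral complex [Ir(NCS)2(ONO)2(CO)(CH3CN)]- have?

In an octahedral complex each vertex has one trans partner and four cis neighbours.
The distinct arrangements are (6 in all): NCS trans, ONO trans; NCS cis, ONO cis (3 arrangements, 2 chiral); NCS cis, ONO trans; NCS trans, ONO cis.
Of these, 2 lack any improper symmetry element and so occur as enantiomeric pairs, giving 6 + 2 = 8 stereoisomers in total.

8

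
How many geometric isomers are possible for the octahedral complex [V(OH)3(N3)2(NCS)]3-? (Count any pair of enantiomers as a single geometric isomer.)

3

An octahedron has six vertices in three trans pairs; every non-trans pair is cis.
The distinct arrangements are (3 in all): OH mer, N3 trans; OH mer, N3 cis; OH fac, N3 cis.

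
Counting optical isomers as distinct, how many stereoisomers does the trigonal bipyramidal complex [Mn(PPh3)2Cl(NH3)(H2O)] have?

In a trigonal bipyramid the two axial positions differ from the three equatorial ones.
Systematic enumeration (placing each ligand type in turn and discarding arrangements equivalent by rotation or reflection) gives 7 geometric isomers.
Of these, 3 lack any improper symmetry element and so occur as enantiomeric pairs, giving 7 + 3 = 10 stereoisomers in total.

10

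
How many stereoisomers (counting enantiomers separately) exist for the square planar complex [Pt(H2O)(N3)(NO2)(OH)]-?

A square has two trans pairs of vertices; adjacent vertices are cis.
The distinct arrangements are (3 in all): (H2O/NO2 trans, N3/OH trans); (H2O/OH trans, N3/NO2 trans); (H2O/N3 trans, NO2/OH trans).
Each arrangement has an internal mirror plane or centre of symmetry, so none is chiral.

3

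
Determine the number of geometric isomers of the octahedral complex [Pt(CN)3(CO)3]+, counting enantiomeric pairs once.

2

There are 2 geometric isomers: CN mer; CN fac.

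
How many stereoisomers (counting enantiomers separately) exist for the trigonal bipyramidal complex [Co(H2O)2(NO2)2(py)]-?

6

Exhaustive case analysis gives 5 geometric isomers.
One of these lacks any improper symmetry element and so occurs as an enantiomeric pair, giving 5 + 1 = 6 stereoisomers in total.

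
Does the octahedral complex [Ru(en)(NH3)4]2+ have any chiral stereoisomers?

In an octahedral complex each vertex has one trans partner and four cis neighbours.
Each en is bidentate and must span two cis positions.
Only one geometric arrangement is possible.

no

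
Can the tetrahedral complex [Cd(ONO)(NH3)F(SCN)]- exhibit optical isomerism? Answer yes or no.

yes

In a tetrahedral complex all four positions are equivalent and every pair of ligands is adjacent — there is no cis/trans distinction.
Only one geometric arrangement is possible; it has no improper symmetry element, so it exists as a pair of enantiomers (2 stereoisomers).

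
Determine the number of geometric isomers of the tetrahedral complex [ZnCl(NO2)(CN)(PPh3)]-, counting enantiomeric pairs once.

1

Only one geometric arrangement is possible; it has no improper symmetry element, so it exists as a pair of enantiomers (2 stereoisomers).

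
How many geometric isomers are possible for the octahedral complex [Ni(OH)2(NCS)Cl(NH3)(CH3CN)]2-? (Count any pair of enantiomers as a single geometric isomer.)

In an octahedral complex each vertex has one trans partner and four cis neighbours.
Placing the ligands in turn and identifying arrangements related by rotation or reflection leaves 9 distinct geometric isomers.

9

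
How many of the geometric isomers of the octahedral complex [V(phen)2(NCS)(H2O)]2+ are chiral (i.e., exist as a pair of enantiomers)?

An octahedron has six vertices in three trans pairs; every non-trans pair is cis.
Each phen is bidentate and must span two cis positions.
Working through the distinct placements yields 2 geometric isomers: NCS and H2O mutually trans; NCS and H2O mutually cis (chiral).
One of these lacks any improper symmetry element and so occurs as an enantiomeric pair, giving 2 + 1 = 3 stereoisomers in total.

1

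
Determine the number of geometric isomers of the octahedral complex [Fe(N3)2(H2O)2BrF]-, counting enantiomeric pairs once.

An octahedron has six vertices in three trans pairs; every non-trans pair is cis.
Working through the distinct placements yields 6 geometric isomers: N3 trans, H2O trans; N3 cis, H2O cis (3 arrangements, 2 chiral); N3 trans, H2O cis; N3 cis, H2O trans.

6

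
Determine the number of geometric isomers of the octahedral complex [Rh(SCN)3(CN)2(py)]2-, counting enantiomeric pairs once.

There are 3 geometric isomers: SCN mer, CN trans; SCN fac, CN cis; SCN mer, CN cis.

3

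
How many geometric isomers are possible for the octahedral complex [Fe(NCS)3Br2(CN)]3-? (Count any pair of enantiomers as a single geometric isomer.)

The six octahedral sites form three mutually perpendicular trans pairs.
The distinct arrangements are (3 in all): NCS mer, Br trans; NCS mer, Br cis; NCS fac, Br cis.

3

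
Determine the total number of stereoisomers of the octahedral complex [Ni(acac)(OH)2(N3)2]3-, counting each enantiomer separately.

4

In an octahedral complex each vertex has one trans partner and four cis neighbours.
Each acac is bidentate and must span two cis positions.
There are 3 geometric isomers: OH cis, N3 trans; OH cis, N3 cis (chiral); OH trans, N3 cis.
One of these lacks any improper symmetry element and so occurs as an enantiomeric pair, giving 3 + 1 = 4 stereoisomers in total.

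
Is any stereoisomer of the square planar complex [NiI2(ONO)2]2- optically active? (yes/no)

There are 2 geometric isomers: I cis; I trans.
Each arrangement has an internal mirror plane or centre of symmetry, so none is chiral.

no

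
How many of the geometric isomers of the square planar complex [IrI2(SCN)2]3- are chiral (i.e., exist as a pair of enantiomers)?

0

In a square planar complex each vertex has one trans partner and two cis neighbours.
The distinct arrangements are (2 in all): I cis; I trans.
Each arrangement has an internal mirror plane or centre of symmetry, so none is chiral.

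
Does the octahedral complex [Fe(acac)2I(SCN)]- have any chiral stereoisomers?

In an octahedral complex each vertex has one trans partner and four cis neighbours.
Each acac is bidentate and must span two cis positions.
Systematic placement gives 2 geometric isomers: I and SCN mutually trans; I and SCN mutually cis (chiral).
One of these lacks any improper symmetry element and so occurs as an enantiomeric pair, giving 2 + 1 = 3 stereoisomers in total.

yes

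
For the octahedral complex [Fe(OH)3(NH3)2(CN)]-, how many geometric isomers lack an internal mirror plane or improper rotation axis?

An octahedron has six vertices in three trans pairs; every non-trans pair is cis.
The distinct arrangements are (3 in all): OH mer, NH3 cis; OH mer, NH3 trans; OH fac, NH3 cis.
Each arrangement has an internal mirror plane or centre of symmetry, so none is chiral.

0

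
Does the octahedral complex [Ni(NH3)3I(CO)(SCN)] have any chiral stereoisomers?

yes

An octahedron has six vertices in three trans pairs; every non-trans pair is cis.
There are 4 geometric isomers: NH3 mer (3 arrangements); NH3 fac (chiral).
One of these lacks any improper symmetry element and so occurs as an enantiomeric pair, giving 4 + 1 = 5 stereoisomers in total.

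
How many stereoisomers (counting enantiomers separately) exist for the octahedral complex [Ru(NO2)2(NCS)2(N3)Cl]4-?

An octahedron has six vertices in three trans pairs; every non-trans pair is cis.
The distinct arrangements are (6 in all): NO2 trans, NCS trans; NO2 cis, NCS cis (3 arrangements, 2 chiral); NO2 trans, NCS cis; NO2 cis, NCS trans.
Of these, 2 lack any improper symmetry element and so occur as enantiomeric pairs, giving 6 + 2 = 8 stereoisomers in total.

8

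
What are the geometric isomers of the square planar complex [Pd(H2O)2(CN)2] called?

A square has two trans pairs of vertices; adjacent vertices are cis.
Working through the distinct placements yields 2 geometric isomers: H2O cis; H2O trans.

cis and trans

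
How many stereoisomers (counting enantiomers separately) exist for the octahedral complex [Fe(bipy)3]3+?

Each bipy is bidentate and must span two cis positions.
Only one geometric arrangement is possible; it has no improper symmetry element, so it exists as a pair of enantiomers (2 stereoisomers).

2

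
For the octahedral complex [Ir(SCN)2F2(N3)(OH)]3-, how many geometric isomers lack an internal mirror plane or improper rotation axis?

2

An octahedron has six vertices in three trans pairs; every non-trans pair is cis.
Systematic placement gives 6 geometric isomers: SCN trans, F trans; SCN cis, F trans; SCN trans, F cis; SCN cis, F cis (3 arrangements, 2 chiral).
Of these, 2 lack any improper symmetry element and so occur as enantiomeric pairs, giving 6 + 2 = 8 stereoisomers in total.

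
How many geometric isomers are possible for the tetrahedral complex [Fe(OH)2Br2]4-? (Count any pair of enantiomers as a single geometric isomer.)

All four vertices of a tetrahedron are equivalent and mutually adjacent, so cis/trans isomerism cannot arise.
Only one geometric arrangement is possible.

1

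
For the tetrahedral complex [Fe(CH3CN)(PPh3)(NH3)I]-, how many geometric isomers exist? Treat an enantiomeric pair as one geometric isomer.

All four vertices of a tetrahedron are equivalent and mutually adjacent, so cis/trans isomerism cannot arise.
Only one geometric arrangement is possible; it has no improper symmetry element, so it exists as a pair of enantiomers (2 stereoisomers).

1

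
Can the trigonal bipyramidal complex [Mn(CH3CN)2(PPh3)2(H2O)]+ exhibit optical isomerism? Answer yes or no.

Systematic enumeration (placing each ligand type in turn and discarding arrangements equivalent by rotation or reflection) gives 5 geometric isomers.
One of these lacks any improper symmetry element and so occurs as an enantiomeric pair, giving 5 + 1 = 6 stereoisomers in total.

yes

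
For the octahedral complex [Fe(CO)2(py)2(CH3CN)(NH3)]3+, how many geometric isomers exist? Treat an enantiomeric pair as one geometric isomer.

Systematic placement gives 6 geometric isomers: CO cis, py trans; CO cis, py cis (3 arrangements, 2 chiral); CO trans, py trans; CO trans, py cis.

6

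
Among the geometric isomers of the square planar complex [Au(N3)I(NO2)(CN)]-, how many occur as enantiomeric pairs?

Systematic placement gives 3 geometric isomers: (CN/N3 trans, I/NO2 trans); (CN/NO2 trans, I/N3 trans); (CN/I trans, N3/NO2 trans).
Each arrangement has an internal mirror plane or centre of symmetry, so none is chiral.

0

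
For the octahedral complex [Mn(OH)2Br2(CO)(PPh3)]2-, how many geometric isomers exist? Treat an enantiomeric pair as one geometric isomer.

An octahedron has six vertices in three trans pairs; every non-trans pair is cis.
Working through the distinct placements yields 6 geometric isomers: OH cis, Br trans; OH trans, Br trans; OH cis, Br cis (3 arrangements, 2 chiral); OH trans, Br cis.

6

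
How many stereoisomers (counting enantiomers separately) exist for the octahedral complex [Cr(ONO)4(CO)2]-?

2

An octahedron has six vertices in three trans pairs; every non-trans pair is cis.
Working through the distinct placements yields 2 geometric isomers: CO trans; CO cis.
Each arrangement has an internal mirror plane or centre of symmetry, so none is chiral.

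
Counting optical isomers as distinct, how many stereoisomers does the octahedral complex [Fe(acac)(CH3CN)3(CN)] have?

2

In an octahedral complex each vertex has one trans partner and four cis neighbours.
Each acac is bidentate and must span two cis positions.
The distinct arrangements are (2 in all): CH3CN mer; CH3CN fac.
Each arrangement has an internal mirror plane or centre of symmetry, so none is chiral.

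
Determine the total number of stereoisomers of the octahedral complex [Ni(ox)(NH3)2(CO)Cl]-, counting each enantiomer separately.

6

Each ox is bidentate and must span two cis positions.
There are 4 geometric isomers: NH3 cis (3 arrangements, 2 chiral); NH3 trans.
Of these, 2 lack any improper symmetry element and so occur as enantiomeric pairs, giving 4 + 2 = 6 stereoisomers in total.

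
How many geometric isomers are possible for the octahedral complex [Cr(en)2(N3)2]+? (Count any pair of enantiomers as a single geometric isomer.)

2

The six octahedral sites form three mutually perpendicular trans pairs.
Each en is bidentate and must span two cis positions.
Working through the distinct placements yields 2 geometric isomers: N3 trans; N3 cis (chiral).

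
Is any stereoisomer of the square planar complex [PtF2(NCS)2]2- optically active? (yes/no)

no

A square has two trans pairs of vertices; adjacent vertices are cis.
Systematic placement gives 2 geometric isomers: F cis; F trans.
Each arrangement has an internal mirror plane or centre of symmetry, so none is chiral.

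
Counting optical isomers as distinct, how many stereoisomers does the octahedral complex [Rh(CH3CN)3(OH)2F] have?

3

The six octahedral sites form three mutually perpendicular trans pairs.
The distinct arrangements are (3 in all): CH3CN mer, OH trans; CH3CN mer, OH cis; CH3CN fac, OH cis.
Each arrangement has an internal mirror plane or centre of symmetry, so none is chiral.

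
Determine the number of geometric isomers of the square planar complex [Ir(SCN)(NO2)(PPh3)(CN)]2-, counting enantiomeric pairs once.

The distinct arrangements are (3 in all): (CN/PPh3 trans, NO2/SCN trans); (CN/SCN trans, NO2/PPh3 trans); (CN/NO2 trans, PPh3/SCN trans).

3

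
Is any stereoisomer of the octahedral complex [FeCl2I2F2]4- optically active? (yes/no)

yes

The six octahedral sites form three mutually perpendicular trans pairs.
The distinct arrangements are (5 in all): Cl trans, I trans, F trans; Cl trans, I cis, F cis; Cl cis, I trans, F cis; Cl cis, I cis, F cis (chiral); Cl cis, I cis, F trans.
One of these lacks any improper symmetry element and so occurs as an enantiomeric pair, giving 5 + 1 = 6 stereoisomers in total.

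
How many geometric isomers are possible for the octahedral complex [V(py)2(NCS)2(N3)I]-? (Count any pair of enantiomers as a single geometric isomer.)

The six octahedral sites form three mutually perpendicular trans pairs.
The distinct arrangements are (6 in all): py trans, NCS trans; py cis, NCS cis (3 arrangements, 2 chiral); py trans, NCS cis; py cis, NCS trans.

6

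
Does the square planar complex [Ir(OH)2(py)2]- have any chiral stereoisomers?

no

Working through the distinct placements yields 2 geometric isomers: OH cis; OH trans.
Each arrangement has an internal mirror plane or centre of symmetry, so none is chiral.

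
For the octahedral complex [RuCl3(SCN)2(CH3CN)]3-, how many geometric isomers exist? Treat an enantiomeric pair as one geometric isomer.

3

An octahedron has six vertices in three trans pairs; every non-trans pair is cis.
Working through the distinct placements yields 3 geometric isomers: Cl mer, SCN trans; Cl fac, SCN cis; Cl mer, SCN cis.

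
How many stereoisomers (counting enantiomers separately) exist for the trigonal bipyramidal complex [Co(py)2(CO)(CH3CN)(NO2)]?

10

Systematic enumeration (placing each ligand type in turn and discarding arrangements equivalent by rotation or reflection) gives 7 geometric isomers.
Of these, 3 lack any improper symmetry element and so occur as enantiomeric pairs, giving 7 + 3 = 10 stereoisomers in total.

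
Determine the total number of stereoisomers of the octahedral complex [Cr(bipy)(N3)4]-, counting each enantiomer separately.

1

The six octahedral sites form three mutually perpendicular trans pairs.
Each bipy is bidentate and must span two cis positions.
Only one geometric arrangement is possible.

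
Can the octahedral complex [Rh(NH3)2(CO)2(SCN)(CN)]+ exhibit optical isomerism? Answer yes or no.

In an octahedral complex each vertex has one trans partner and four cis neighbours.
There are 6 geometric isomers: NH3 cis, CO cis (3 arrangements, 2 chiral); NH3 trans, CO cis; NH3 cis, CO trans; NH3 trans, CO trans.
Of these, 2 lack any improper symmetry element and so occur as enantiomeric pairs, giving 6 + 2 = 8 stereoisomers in total.

yes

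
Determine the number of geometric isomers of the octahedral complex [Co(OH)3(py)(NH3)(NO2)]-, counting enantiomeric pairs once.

Systematic placement gives 4 geometric isomers: OH mer (3 arrangements); OH fac (chiral).

4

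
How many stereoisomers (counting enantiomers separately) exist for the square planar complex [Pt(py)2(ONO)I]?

2

A square has two trans pairs of vertices; adjacent vertices are cis.
Systematic placement gives 2 geometric isomers: py cis; py trans.
Each arrangement has an internal mirror plane or centre of symmetry, so none is chiral.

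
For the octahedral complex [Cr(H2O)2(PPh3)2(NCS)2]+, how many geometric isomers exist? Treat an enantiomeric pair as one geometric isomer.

5

The six octahedral sites form three mutually perpendicular trans pairs.
There are 5 geometric isomers: H2O trans, PPh3 trans, NCS trans; H2O trans, PPh3 cis, NCS cis; H2O cis, PPh3 trans, NCS cis; H2O cis, PPh3 cis, NCS cis (chiral); H2O cis, PPh3 cis, NCS trans.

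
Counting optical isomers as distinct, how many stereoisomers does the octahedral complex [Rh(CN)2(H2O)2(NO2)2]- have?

6

An octahedron has six vertices in three trans pairs; every non-trans pair is cis.
Working through the distinct placements yields 5 geometric isomers: CN trans, H2O trans, NO2 trans; CN trans, H2O cis, NO2 cis; CN cis, H2O cis, NO2 trans; CN cis, H2O cis, NO2 cis (chiral); CN cis, H2O trans, NO2 cis.
One of these lacks any improper symmetry element and so occurs as an enantiomeric pair, giving 5 + 1 = 6 stereoisomers in total.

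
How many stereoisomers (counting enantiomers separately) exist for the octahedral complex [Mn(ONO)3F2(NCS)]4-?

The six octahedral sites form three mutually perpendicular trans pairs.
There are 3 geometric isomers: ONO mer, F trans; ONO mer, F cis; ONO fac, F cis.
Each arrangement has an internal mirror plane or centre of symmetry, so none is chiral.

3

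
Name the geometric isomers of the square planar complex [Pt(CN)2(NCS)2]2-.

A square has two trans pairs of vertices; adjacent vertices are cis.
The distinct arrangements are (2 in all): CN cis; CN trans.

cis and trans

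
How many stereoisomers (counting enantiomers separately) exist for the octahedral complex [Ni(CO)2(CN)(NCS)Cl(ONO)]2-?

15

An octahedron has six vertices in three trans pairs; every non-trans pair is cis.
Placing the ligands in turn and identifying arrangements related by rotation or reflection leaves 9 distinct geometric isomers.
Of these, 6 lack any improper symmetry element and so occur as enantiomeric pairs, giving 9 + 6 = 15 stereoisomers in total.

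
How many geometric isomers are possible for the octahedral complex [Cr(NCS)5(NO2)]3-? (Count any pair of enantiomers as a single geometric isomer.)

An octahedron has six vertices in three trans pairs; every non-trans pair is cis.
Only one geometric arrangement is possible.

1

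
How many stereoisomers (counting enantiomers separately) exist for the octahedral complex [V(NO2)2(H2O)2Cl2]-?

6

In an octahedral complex each vertex has one trans partner and four cis neighbours.
There are 5 geometric isomers: NO2 trans, H2O trans, Cl trans; NO2 cis, H2O cis, Cl trans; NO2 trans, H2O cis, Cl cis; NO2 cis, H2O cis, Cl cis (chiral); NO2 cis, H2O trans, Cl cis.
One of these lacks any improper symmetry element and so occurs as an enantiomeric pair, giving 5 + 1 = 6 stereoisomers in total.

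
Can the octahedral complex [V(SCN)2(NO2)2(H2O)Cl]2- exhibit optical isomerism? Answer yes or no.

The six octahedral sites form three mutually perpendicular trans pairs.
The distinct arrangements are (6 in all): SCN trans, NO2 trans; SCN cis, NO2 cis (3 arrangements, 2 chiral); SCN trans, NO2 cis; SCN cis, NO2 trans.
Of these, 2 lack any improper symmetry element and so occur as enantiomeric pairs, giving 6 + 2 = 8 stereoisomers in total.

yes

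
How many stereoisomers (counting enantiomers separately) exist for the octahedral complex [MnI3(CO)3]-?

2

There are 2 geometric isomers: I mer; I fac.
Each arrangement has an internal mirror plane or centre of symmetry, so none is chiral.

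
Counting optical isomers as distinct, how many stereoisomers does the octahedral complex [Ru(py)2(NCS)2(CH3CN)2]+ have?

6

Working through the distinct placements yields 5 geometric isomers: py trans, NCS trans, CH3CN trans; py cis, NCS cis, CH3CN trans; py trans, NCS cis, CH3CN cis; py cis, NCS cis, CH3CN cis (chiral); py cis, NCS trans, CH3CN cis.
One of these lacks any improper symmetry element and so occurs as an enantiomeric pair, giving 5 + 1 = 6 stereoisomers in total.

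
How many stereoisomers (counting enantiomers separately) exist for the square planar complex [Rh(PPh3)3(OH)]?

1

In a square planar complex each vertex has one trans partner and two cis neighbours.
Only one geometric arrangement is possible.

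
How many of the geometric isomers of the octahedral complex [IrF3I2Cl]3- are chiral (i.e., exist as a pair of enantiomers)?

0

The six octahedral sites form three mutually perpendicular trans pairs.
There are 3 geometric isomers: F mer, I trans; F fac, I cis; F mer, I cis.
Each arrangement has an internal mirror plane or centre of symmetry, so none is chiral.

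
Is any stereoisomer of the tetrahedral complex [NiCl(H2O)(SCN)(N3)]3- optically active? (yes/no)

yes

All four vertices of a tetrahedron are equivalent and mutually adjacent, so cis/trans isomerism cannot arise.
Only one geometric arrangement is possible; it has no improper symmetry element, so it exists as a pair of enantiomers (2 stereoisomers).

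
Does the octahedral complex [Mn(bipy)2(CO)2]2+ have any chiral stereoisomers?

In an octahedral complex each vertex has one trans partner and four cis neighbours.
Each bipy is bidentate and must span two cis positions.
The distinct arrangements are (2 in all): CO trans; CO cis (chiral).
One of these lacks any improper symmetry element and so occurs as an enantiomeric pair, giving 2 + 1 = 3 stereoisomers in total.

yes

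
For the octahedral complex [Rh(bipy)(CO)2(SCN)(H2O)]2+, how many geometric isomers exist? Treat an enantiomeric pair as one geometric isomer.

An octahedron has six vertices in three trans pairs; every non-trans pair is cis.
Each bipy is bidentate and must span two cis positions.
Systematic placement gives 4 geometric isomers: CO trans; CO cis (3 arrangements, 2 chiral).

4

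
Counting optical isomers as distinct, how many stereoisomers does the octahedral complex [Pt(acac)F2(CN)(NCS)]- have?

6

In an octahedral complex each vertex has one trans partner and four cis neighbours.
Each acac is bidentate and must span two cis positions.
The distinct arrangements are (4 in all): F cis (3 arrangements, 2 chiral); F trans.
Of these, 2 lack any improper symmetry element and so occur as enantiomeric pairs, giving 4 + 2 = 6 stereoisomers in total.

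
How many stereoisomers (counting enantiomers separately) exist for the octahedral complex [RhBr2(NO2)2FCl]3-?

8

The distinct arrangements are (6 in all): Br trans, NO2 trans; Br trans, NO2 cis; Br cis, NO2 trans; Br cis, NO2 cis (3 arrangements, 2 chiral).
Of these, 2 lack any improper symmetry element and so occur as enantiomeric pairs, giving 6 + 2 = 8 stereoisomers in total.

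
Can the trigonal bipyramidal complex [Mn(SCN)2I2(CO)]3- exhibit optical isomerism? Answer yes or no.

yes

A trigonal bipyramid has two axial and three equatorial sites, which are chemically inequivalent.
Placing the ligands in turn and identifying arrangements related by rotation or reflection leaves 5 distinct geometric isomers.
One of these lacks any improper symmetry element and so occurs as an enantiomeric pair, giving 5 + 1 = 6 stereoisomers in total.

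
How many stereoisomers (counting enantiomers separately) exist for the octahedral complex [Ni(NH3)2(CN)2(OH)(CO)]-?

8

In an octahedral complex each vertex has one trans partner and four cis neighbours.
There are 6 geometric isomers: NH3 cis, CN trans; NH3 trans, CN trans; NH3 cis, CN cis (3 arrangements, 2 chiral); NH3 trans, CN cis.
Of these, 2 lack any improper symmetry element and so occur as enantiomeric pairs, giving 6 + 2 = 8 stereoisomers in total.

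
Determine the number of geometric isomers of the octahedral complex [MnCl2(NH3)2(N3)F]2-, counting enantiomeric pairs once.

Systematic placement gives 6 geometric isomers: Cl trans, NH3 trans; Cl trans, NH3 cis; Cl cis, NH3 trans; Cl cis, NH3 cis (3 arrangements, 2 chiral).

6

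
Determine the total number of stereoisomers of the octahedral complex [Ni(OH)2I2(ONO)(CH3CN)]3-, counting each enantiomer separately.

An octahedron has six vertices in three trans pairs; every non-trans pair is cis.
Systematic placement gives 6 geometric isomers: OH cis, I cis (3 arrangements, 2 chiral); OH trans, I cis; OH cis, I trans; OH trans, I trans.
Of these, 2 lack any improper symmetry element and so occur as enantiomeric pairs, giving 6 + 2 = 8 stereoisomers in total.

8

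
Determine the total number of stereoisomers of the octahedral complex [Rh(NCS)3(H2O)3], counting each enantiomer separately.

2

In an octahedral complex each vertex has one trans partner and four cis neighbours.
There are 2 geometric isomers: NCS mer; NCS fac.
Each arrangement has an internal mirror plane or centre of symmetry, so none is chiral.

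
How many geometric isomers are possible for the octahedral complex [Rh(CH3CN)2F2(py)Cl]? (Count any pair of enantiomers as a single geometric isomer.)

6

An octahedron has six vertices in three trans pairs; every non-trans pair is cis.
There are 6 geometric isomers: CH3CN trans, F cis; CH3CN trans, F trans; CH3CN cis, F cis (3 arrangements, 2 chiral); CH3CN cis, F trans.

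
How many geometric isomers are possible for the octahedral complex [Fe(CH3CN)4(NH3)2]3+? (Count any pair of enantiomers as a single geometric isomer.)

2

An octahedron has six vertices in three trans pairs; every non-trans pair is cis.
The distinct arrangements are (2 in all): NH3 trans; NH3 cis.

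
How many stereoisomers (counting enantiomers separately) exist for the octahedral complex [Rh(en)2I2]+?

In an octahedral complex each vertex has one trans partner and four cis neighbours.
Each en is bidentate and must span two cis positions.
The distinct arrangements are (2 in all): I trans; I cis (chiral).
One of these lacks any improper symmetry element and so occurs as an enantiomeric pair, giving 2 + 1 = 3 stereoisomers in total.

3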